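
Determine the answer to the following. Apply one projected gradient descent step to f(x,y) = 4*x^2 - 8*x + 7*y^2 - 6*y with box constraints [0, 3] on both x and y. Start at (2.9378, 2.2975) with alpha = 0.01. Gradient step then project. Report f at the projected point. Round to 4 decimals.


Step 1: Compute gradient at (2.9378, 2.2975).
grad_x = 2*4*2.9378 - 8 = 15.5024
grad_y = 2*7*2.2975 - 6 = 26.165
Step 2: Gradient step.
x_raw = 2.9378 - 0.01*15.5024 = 2.7828
y_raw = 2.2975 - 0.01*26.165 = 2.0359
Step 3: Project onto [0, 3].
x_proj = clip(2.7828) = 2.7828
y_proj = clip(2.0359) = 2.0359
Step 4: Evaluate f.
f(2.7828, 2.0359) = 25.5109


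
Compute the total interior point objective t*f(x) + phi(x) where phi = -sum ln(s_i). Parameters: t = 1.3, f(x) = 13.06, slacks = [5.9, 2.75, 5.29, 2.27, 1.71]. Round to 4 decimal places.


Step 1: Compute log-barrier.
ln values: [1.775, 1.0116, 1.6658, 0.8198, 0.5365]
phi = -(1.775 + 1.0116 + 1.6658 + 0.8198 + 0.5365) = -5.8086
Step 2: Compute augmented objective.
t*f(x) = 1.3*13.06 = 16.978
Total = 16.978 - 5.8086 = 11.1694


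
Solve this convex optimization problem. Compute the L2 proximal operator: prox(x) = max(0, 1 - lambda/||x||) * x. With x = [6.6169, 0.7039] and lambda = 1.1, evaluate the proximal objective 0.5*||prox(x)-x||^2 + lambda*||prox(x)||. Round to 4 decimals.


Step 1: Compute ||x||.
||x|| = 6.6542
Step 2: Compute scaling factor.
scale = max(0, 1 - 1.1/6.6542) = 0.8347
Step 3: prox(x) = [5.5231, 0.5875]
||prox(x)|| = 5.5542
Step 4: Proximal objective.
0.5*||prox-x||^2 = 0.605
lambda*||prox|| = 6.1096
Total = 6.7147


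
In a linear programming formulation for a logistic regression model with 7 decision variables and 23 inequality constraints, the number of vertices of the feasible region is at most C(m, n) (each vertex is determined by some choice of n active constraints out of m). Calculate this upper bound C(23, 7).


Each vertex corresponds to some choice of n active constraints out of m, so the number of vertices is at most C(m, n) = m! / (n!(m-n)!).
m = 23, n = 7
Numerator: 23 * 22 * 21 * 20 * 19 * 18 * 17
Denominator: 7! = 5040
C(23, 7) = 245157


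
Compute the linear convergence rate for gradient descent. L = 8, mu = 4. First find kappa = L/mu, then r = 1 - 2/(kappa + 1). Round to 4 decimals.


Step 1: Compute the condition number.
kappa = L/mu = 8/4 = 2.0
Step 2: Compute the convergence rate.
r = 1 - 2/(kappa + 1) = 1 - 2*mu/(L + mu) = (L - mu)/(L + mu) = 4/12 = 0.3333


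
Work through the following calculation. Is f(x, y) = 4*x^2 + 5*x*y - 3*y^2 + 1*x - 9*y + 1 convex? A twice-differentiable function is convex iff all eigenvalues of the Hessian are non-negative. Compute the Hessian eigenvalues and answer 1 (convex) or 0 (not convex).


The Hessian of f(x,y) = 4*x^2 + 5*x*y - 3*y^2 + 1*x - 9*y + 1 is:
H = [[8, 5], [5, -6]]
Trace = 8 - 6 = 2
Determinant = 8*-6 - (5)^2 = -73
Discriminant = (2)^2 - 4*-73 = 296.0
Eigenvalues: lambda_1 = -7.6023, lambda_2 = 9.6023
The function is not convex.

0


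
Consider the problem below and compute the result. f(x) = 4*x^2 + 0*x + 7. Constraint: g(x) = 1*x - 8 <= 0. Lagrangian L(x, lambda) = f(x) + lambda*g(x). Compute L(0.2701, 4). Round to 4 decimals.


Step 1: Evaluate f(x).
f(0.2701) = 4*0.2701^2 + 0*0.2701 + 7 = 7.2918
Step 2: Evaluate g(x).
g(0.2701) = 1*0.2701 - 8 = -7.7299
Step 3: Compute Lagrangian.
L = 7.2918 + 4*-7.7299 = -23.6278


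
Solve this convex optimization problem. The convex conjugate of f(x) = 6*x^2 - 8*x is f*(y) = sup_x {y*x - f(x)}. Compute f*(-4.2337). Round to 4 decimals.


f*(y) = sup_x {y*x - a*x^2 - b*x} = sup_x {(y-b)*x - a*x^2}
FOC: (y - b) - 2a*x = 0 => x* = (y - b)/(2a)
x* = (-4.2337 + 8)/(2*6) = 0.3139
f*(-4.2337) = (y-b)^2/(4a) = (-4.2337 + 8)^2/(4*6)
= 14.185/24 = 0.591


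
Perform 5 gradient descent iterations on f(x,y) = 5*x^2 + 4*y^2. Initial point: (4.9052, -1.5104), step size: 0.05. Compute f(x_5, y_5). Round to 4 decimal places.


Gradient descent on f(x,y) = 5*x^2 + 4*y^2.
Starting point: (4.9052, -1.5104), alpha = 0.05
Step 1: grad_x = 2*5*4.9052 = 49.052, grad_y = 2*4*-1.5104 = -12.0832
  x_1 = 4.9052 - 0.05*49.052 = 2.4526
  y_1 = -1.5104 - 0.05*-12.0832 = -0.9062
Step 2: grad_x = 2*5*2.4526 = 24.526, grad_y = 2*4*-0.9062 = -7.2499
  x_2 = 2.4526 - 0.05*24.526 = 1.2263
  y_2 = -0.9062 - 0.05*-7.2499 = -0.5437
Step 3: grad_x = 2*5*1.2263 = 12.263, grad_y = 2*4*-0.5437 = -4.35
  x_3 = 1.2263 - 0.05*12.263 = 0.6132
  y_3 = -0.5437 - 0.05*-4.35 = -0.3262
Step 4: grad_x = 2*5*0.6132 = 6.1315, grad_y = 2*4*-0.3262 = -2.61
  x_4 = 0.6132 - 0.05*6.1315 = 0.3066
  y_4 = -0.3262 - 0.05*-2.61 = -0.1957
Step 5: grad_x = 2*5*0.3066 = 3.0658, grad_y = 2*4*-0.1957 = -1.566
  x_5 = 0.3066 - 0.05*3.0658 = 0.1533
  y_5 = -0.1957 - 0.05*-1.566 = -0.1174
f(0.1533, -0.1174) = 5*0.1533^2 + 4*(-0.1174)^2 = 0.1727


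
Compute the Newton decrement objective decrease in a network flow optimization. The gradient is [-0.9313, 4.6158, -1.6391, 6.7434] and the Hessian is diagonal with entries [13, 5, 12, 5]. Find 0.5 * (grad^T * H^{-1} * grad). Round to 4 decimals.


Step 1: H is diagonal, so H^(-1) * g = [-0.0716, 0.9232, -0.1366, 1.3487].
Step 2: g^T H^(-1) g = sum_i g_i^2 / H_ii
  = (-0.9313)^2/13 + (4.6158)^2/5 + (-1.6391)^2/12 + (6.7434)^2/5
  = 0.0667 + 4.2611 + 0.2239 + 9.0947 = 13.6464
Step 3: Objective decrease = 0.5 * g^T H^(-1) g = 6.8232


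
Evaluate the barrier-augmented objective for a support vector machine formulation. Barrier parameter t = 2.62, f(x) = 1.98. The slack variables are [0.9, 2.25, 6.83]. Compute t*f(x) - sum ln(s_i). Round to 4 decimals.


Step 1: Compute log-barrier.
ln values: [-0.1054, 0.8109, 1.9213]
phi = -(-0.1054 + 0.8109 + 1.9213) = -2.6269
Step 2: Compute augmented objective.
t*f(x) = 2.62*1.98 = 5.1876
Total = 5.1876 - 2.6269 = 2.5607


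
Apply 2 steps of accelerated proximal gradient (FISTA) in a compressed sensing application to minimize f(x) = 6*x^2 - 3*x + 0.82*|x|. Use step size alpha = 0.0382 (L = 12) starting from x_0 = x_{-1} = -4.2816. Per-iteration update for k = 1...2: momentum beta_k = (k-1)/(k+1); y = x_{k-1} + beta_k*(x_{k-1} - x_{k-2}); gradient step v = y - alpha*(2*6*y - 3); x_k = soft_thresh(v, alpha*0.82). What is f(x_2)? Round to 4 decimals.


FISTA on f(x) = 6*x^2 - 3*x + 0.82*|x|
L = 12, alpha = 0.0382
Iteration 1: beta = 0.0, y = -4.2816 + 0.0*(-4.2816 + 4.2816) = -4.2816
  grad(y) = -54.3792, v = y - alpha*grad = -2.2043
  prox(v) = soft_thresh(-2.2043, 0.0313) = -2.173
Iteration 2: beta = 0.3333, y = -2.173 + 0.3333*(-2.173 + 4.2816) = -1.4701
  grad(y) = -20.6414, v = y - alpha*grad = -0.6816
  prox(v) = soft_thresh(-0.6816, 0.0313) = -0.6503
f(x_2) = 6*(-0.6503)^2 - 3*(-0.6503) + 0.82*|-0.6503| = 5.0214


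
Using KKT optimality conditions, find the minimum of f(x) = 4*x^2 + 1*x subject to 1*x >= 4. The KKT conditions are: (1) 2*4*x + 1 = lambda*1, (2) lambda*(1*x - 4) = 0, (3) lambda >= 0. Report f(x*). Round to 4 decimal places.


Step 1: Try lambda = 0 (constraint inactive).
x_unc = -1/(2*4) = -0.125
Check: 1*-0.125 = -0.125 < 4 -- violated!
Step 2: Constraint must be active: 1*x = 4
x* = 4/1 = 4.0
lambda = (2*4*4.0 + 1)/1 = 33.0
Step 3: Compute optimal value.
f(x*) = 4*4.0^2 + 1*4.0 = 68.0


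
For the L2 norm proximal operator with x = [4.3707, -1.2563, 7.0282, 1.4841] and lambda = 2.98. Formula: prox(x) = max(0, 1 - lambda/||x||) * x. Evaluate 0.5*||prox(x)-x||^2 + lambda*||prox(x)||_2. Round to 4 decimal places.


Step 1: Compute ||x||.
||x|| = 8.5017
Step 2: Compute scaling factor.
scale = max(0, 1 - 2.98/8.5017) = 0.6495
Step 3: prox(x) = [2.8387, -0.8159, 4.5647, 0.9639]
||prox(x)|| = 5.5217
Step 4: Proximal objective.
0.5*||prox-x||^2 = 4.4402
lambda*||prox|| = 16.4547
Total = 20.895


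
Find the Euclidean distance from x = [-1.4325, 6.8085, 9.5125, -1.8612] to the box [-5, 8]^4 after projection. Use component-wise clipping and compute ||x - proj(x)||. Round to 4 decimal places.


Project each component onto [-5, 8].
clip(-1.4325) = -1.4325, clip(6.8085) = 6.8085, clip(9.5125) = 8.0, clip(-1.8612) = -1.8612
Projection = [-1.4325, 6.8085, 8.0, -1.8612]
Squared diffs: [0.0, 0.0, 2.2877, 0.0]
Distance = sqrt(2.2877) = 1.5125


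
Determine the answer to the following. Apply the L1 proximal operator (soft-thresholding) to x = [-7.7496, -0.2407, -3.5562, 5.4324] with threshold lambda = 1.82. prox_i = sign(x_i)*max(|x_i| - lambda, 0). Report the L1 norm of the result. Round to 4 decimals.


Soft-thresholding with lambda = 1.82:
prox(-7.7496) = sign(-7.7496)*max(|-7.7496| - 1.82, 0) = -5.9296
prox(-0.2407) = sign(-0.2407)*max(|-0.2407| - 1.82, 0) = 0.0
prox(-3.5562) = sign(-3.5562)*max(|-3.5562| - 1.82, 0) = -1.7362
prox(5.4324) = sign(5.4324)*max(|5.4324| - 1.82, 0) = 3.6124
prox(x) = [-5.9296, 0.0, -1.7362, 3.6124]
||prox(x)||_1 = 5.9296 + 0.0 + 1.7362 + 3.6124 = 11.2782


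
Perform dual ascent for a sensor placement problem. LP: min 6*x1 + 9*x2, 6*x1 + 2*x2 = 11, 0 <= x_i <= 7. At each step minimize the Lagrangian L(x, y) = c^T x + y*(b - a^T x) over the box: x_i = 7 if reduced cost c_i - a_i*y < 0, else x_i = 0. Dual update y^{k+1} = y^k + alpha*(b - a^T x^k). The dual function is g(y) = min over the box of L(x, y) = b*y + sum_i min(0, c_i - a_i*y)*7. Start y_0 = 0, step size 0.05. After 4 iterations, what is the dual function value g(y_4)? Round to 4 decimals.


Dual ascent for LP: min 6*x1 + 9*x2, 6*x1 + 2*x2 = 11, 0 <= x_i <= 7
Step 1: y^k = 0.0, reduced costs: (6.0, 9.0)
  x^k = (0.0, 0.0), subgradient = b - a^T x = 11.0
  y^{k+1} = 0.0 + 0.05*11.0 = 0.55
Step 2: y^k = 0.55, reduced costs: (2.7, 7.9)
  x^k = (0.0, 0.0), subgradient = b - a^T x = 11.0
  y^{k+1} = 0.55 + 0.05*11.0 = 1.1
Step 3: y^k = 1.1, reduced costs: (-0.6, 6.8)
  x^k = (7.0, 0.0), subgradient = b - a^T x = -31.0
  y^{k+1} = 1.1 + 0.05*-31.0 = -0.45
Step 4: y^k = -0.45, reduced costs: (8.7, 9.9)
  x^k = (0.0, 0.0), subgradient = b - a^T x = 11.0
  y^{k+1} = -0.45 + 0.05*11.0 = 0.1
Dual objective at y_4 = 0.1: reduced costs (5.4, 8.8), box minimizer x = (0.0, 0.0)
g(y_4) = b*y + (c1 - a1*y)*x1 + (c2 - a2*y)*x2 = 11*0.1 + 5.4*0.0 + 8.8*0.0 = 1.1 + 0.0 + 0.0 = 1.1


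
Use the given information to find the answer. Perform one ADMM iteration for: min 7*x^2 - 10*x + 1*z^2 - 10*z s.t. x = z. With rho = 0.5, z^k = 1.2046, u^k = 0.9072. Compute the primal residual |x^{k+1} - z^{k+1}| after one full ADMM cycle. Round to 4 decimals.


ADMM iteration with rho = 0.5, z^k = 1.2046, u^k = 0.9072
Step 1: x-update.
Minimize 7*x^2 - 10*x + (0.5/2)*(x - 1.2046 + 0.9072)^2
FOC: (2*7 + 0.5)*x = 10 + 0.5*(1.2046 - 0.9072)
x^{k+1} = 0.6999
Step 2: z-update.
Minimize 1*z^2 - 10*z + (0.5/2)*(0.6999 - z + 0.9072)^2
FOC: (2*1 + 0.5)*z = 10 + 0.5*(0.6999 + 0.9072)
z^{k+1} = 4.3214
Step 3: u-update.
u^{k+1} = 0.9072 + 0.6999 - 4.3214 = -2.7143
Step 4: Primal residual = |0.6999 - 4.3214| = 3.6215


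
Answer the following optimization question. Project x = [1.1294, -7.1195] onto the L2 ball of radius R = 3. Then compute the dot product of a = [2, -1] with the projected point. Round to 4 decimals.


Step 1: Compute ||x|| (intermediates to 6 decimals).
||x|| = sqrt(1.1294^2 + (-7.1195)^2) = 7.208524
Step 2: Project.
Since ||x|| > R, scale = R/||x|| = 3/7.208524 = 0.416174, proj(x) = scale * x
proj(x) = [0.470027, -2.962951]
Step 3: Dot product.
a^T * proj(x) = 2*0.470027 - 1*(-2.962951) = 3.903


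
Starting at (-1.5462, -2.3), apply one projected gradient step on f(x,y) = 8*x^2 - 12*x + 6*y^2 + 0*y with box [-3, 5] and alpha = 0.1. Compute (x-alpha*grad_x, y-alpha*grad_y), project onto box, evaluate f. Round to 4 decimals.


Step 1: Compute gradient at (-1.5462, -2.3).
grad_x = 2*8*-1.5462 - 12 = -36.7392
grad_y = 2*6*-2.3 + 0 = -27.6
Step 2: Gradient step.
x_raw = -1.5462 - 0.1*-36.7392 = 2.1277
y_raw = -2.3 - 0.1*-27.6 = 0.46
Step 3: Project onto [-3, 5].
x_proj = clip(2.1277) = 2.1277
y_proj = clip(0.46) = 0.46
Step 4: Evaluate f.
f(2.1277, 0.46) = 11.9545


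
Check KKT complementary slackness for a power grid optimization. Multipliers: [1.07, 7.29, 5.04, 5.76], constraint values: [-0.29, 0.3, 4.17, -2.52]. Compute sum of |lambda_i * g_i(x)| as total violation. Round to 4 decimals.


KKT complementary slackness check:
lambda_1 * g_1 = 1.07 * -0.29 = -0.3103
lambda_2 * g_2 = 7.29 * 0.3 = 2.187
lambda_3 * g_3 = 5.04 * 4.17 = 21.0168
lambda_4 * g_4 = 5.76 * -2.52 = -14.5152
Total violation = 0.3103 + 2.187 + 21.0168 + 14.5152 = 38.0293


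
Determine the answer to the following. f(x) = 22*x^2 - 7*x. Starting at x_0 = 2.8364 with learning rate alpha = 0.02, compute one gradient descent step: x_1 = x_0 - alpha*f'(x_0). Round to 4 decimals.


We compute the gradient at x_0 and apply the update.
f'(x) = 44*x - 7
f'(2.8364) = 44*2.8364 - 7 = 117.8016
x_1 = 2.8364 - 0.02*117.8016 = 0.4804


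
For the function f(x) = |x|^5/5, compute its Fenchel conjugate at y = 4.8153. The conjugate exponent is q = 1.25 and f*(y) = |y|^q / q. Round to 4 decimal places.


The conjugate exponent q satisfies 1/p + 1/q = 1.
p = 5, so q = 5/(5 - 1) = 1.25
|y|^q = 4.8153^1.25 = 7.1331
f*(4.8153) = 7.1331 / 1.25 = 5.7065


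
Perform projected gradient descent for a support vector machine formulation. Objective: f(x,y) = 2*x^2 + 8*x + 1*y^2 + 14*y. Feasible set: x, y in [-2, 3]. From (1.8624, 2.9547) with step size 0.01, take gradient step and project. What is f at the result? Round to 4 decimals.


Step 1: Compute gradient at (1.8624, 2.9547).
grad_x = 2*2*1.8624 + 8 = 15.4496
grad_y = 2*1*2.9547 + 14 = 19.9094
Step 2: Gradient step.
x_raw = 1.8624 - 0.01*15.4496 = 1.7079
y_raw = 2.9547 - 0.01*19.9094 = 2.7556
Step 3: Project onto [-2, 3].
x_proj = clip(1.7079) = 1.7079
y_proj = clip(2.7556) = 2.7556
Step 4: Evaluate f.
f(1.7079, 2.7556) = 65.669


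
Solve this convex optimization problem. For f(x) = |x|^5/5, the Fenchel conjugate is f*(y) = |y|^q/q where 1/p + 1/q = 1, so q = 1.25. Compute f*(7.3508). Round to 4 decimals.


The conjugate exponent q satisfies 1/p + 1/q = 1.
p = 5, so q = 5/(5 - 1) = 1.25
|y|^q = 7.3508^1.25 = 12.1037
f*(7.3508) = 12.1037 / 1.25 = 9.683


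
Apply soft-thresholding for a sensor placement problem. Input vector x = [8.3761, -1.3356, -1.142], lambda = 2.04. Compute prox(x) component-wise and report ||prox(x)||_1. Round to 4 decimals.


Soft-thresholding with lambda = 2.04:
prox(8.3761) = sign(8.3761)*max(|8.3761| - 2.04, 0) = 6.3361
prox(-1.3356) = sign(-1.3356)*max(|-1.3356| - 2.04, 0) = 0.0
prox(-1.142) = sign(-1.142)*max(|-1.142| - 2.04, 0) = 0.0
prox(x) = [6.3361, 0.0, 0.0]
||prox(x)||_1 = 6.3361 + 0.0 + 0.0 = 6.3361


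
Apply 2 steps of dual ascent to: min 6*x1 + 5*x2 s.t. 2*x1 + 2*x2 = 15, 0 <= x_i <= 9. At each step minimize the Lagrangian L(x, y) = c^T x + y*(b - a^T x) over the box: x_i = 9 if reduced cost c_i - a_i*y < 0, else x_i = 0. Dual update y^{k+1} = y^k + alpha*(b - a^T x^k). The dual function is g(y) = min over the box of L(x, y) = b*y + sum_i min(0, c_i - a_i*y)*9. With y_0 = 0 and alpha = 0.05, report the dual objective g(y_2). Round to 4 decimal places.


Dual ascent for LP: min 6*x1 + 5*x2, 2*x1 + 2*x2 = 15, 0 <= x_i <= 9
Step 1: y^k = 0.0, reduced costs: (6.0, 5.0)
  x^k = (0.0, 0.0), subgradient = b - a^T x = 15.0
  y^{k+1} = 0.0 + 0.05*15.0 = 0.75
Step 2: y^k = 0.75, reduced costs: (4.5, 3.5)
  x^k = (0.0, 0.0), subgradient = b - a^T x = 15.0
  y^{k+1} = 0.75 + 0.05*15.0 = 1.5
Dual objective at y_2 = 1.5: reduced costs (3.0, 2.0), box minimizer x = (0.0, 0.0)
g(y_2) = b*y + (c1 - a1*y)*x1 + (c2 - a2*y)*x2 = 15*1.5 + 3.0*0.0 + 2.0*0.0 = 22.5 + 0.0 + 0.0 = 22.5


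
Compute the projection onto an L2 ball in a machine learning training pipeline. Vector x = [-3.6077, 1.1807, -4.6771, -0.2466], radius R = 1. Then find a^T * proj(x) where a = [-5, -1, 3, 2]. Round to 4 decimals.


Step 1: Compute ||x|| (intermediates to 6 decimals).
||x|| = sqrt((-3.6077)^2 + 1.1807^2 + (-4.6771)^2 + (-0.2466)^2) = 6.028734
Step 2: Project.
Since ||x|| > R, scale = R/||x|| = 1/6.028734 = 0.165872, proj(x) = scale * x
proj(x) = [-0.598416, 0.195845, -0.7758, -0.040904]
Step 3: Dot product.
a^T * proj(x) = -5*(-0.598416) - 1*0.195845 + 3*(-0.7758) + 2*(-0.040904) = 0.387


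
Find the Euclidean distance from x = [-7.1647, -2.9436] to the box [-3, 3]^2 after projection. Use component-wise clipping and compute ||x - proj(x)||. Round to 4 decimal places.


Project each component onto [-3, 3].
clip(-7.1647) = -3.0, clip(-2.9436) = -2.9436
Projection = [-3.0, -2.9436]
Squared diffs: [17.3447, 0.0]
Distance = sqrt(17.3447) = 4.1647


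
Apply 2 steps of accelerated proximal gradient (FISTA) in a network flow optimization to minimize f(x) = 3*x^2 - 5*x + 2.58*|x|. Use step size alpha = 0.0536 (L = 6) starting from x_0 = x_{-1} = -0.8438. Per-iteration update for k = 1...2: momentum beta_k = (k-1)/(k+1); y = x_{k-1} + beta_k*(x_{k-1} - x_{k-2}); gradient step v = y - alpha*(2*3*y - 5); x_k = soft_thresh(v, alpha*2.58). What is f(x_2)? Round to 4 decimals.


FISTA on f(x) = 3*x^2 - 5*x + 2.58*|x|
L = 6, alpha = 0.0536
Iteration 1: beta = 0.0, y = -0.8438 + 0.0*(-0.8438 + 0.8438) = -0.8438
  grad(y) = -10.0628, v = y - alpha*grad = -0.3044
  prox(v) = soft_thresh(-0.3044, 0.1383) = -0.1661
Iteration 2: beta = 0.3333, y = -0.1661 + 0.3333*(-0.1661 + 0.8438) = 0.0597
  grad(y) = -4.6416, v = y - alpha*grad = 0.3085
  prox(v) = soft_thresh(0.3085, 0.1383) = 0.1702
f(x_2) = 3*0.1702^2 - 5*0.1702 + 2.58*|0.1702| = -0.325


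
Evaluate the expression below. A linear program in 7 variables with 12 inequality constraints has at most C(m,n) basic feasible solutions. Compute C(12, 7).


Each vertex corresponds to some choice of n active constraints out of m, so the number of vertices is at most C(m, n) = m! / (n!(m-n)!).
m = 12, n = 7
Numerator: 12 * 11 * 10 * 9 * 8 * 7 * 6
Denominator: 7! = 5040
C(12, 7) = 792


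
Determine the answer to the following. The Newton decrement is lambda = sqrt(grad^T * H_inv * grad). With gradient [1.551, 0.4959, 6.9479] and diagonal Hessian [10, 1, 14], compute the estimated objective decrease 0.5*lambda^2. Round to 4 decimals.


Step 1: H is diagonal, so H^(-1) * g = [0.1551, 0.4959, 0.4963].
Step 2: g^T H^(-1) g = sum_i g_i^2 / H_ii
  = (1.551)^2/10 + (0.4959)^2/1 + (6.9479)^2/14
  = 0.2406 + 0.2459 + 3.4481 = 3.9346
Step 3: Objective decrease = 0.5 * g^T H^(-1) g = 1.9673


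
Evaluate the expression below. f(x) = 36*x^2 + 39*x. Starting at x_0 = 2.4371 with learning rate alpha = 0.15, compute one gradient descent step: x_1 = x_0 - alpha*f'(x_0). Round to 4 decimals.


We compute the gradient at x_0 and apply the update.
f'(x) = 72*x + 39
f'(2.4371) = 72*2.4371 + 39 = 214.4712
x_1 = 2.4371 - 0.15*214.4712 = -29.7336


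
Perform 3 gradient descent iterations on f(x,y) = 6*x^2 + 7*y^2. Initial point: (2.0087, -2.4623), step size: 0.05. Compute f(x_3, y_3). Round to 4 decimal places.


Gradient descent on f(x,y) = 6*x^2 + 7*y^2.
Starting point: (2.0087, -2.4623), alpha = 0.05
Step 1: grad_x = 2*6*2.0087 = 24.1044, grad_y = 2*7*-2.4623 = -34.4722
  x_1 = 2.0087 - 0.05*24.1044 = 0.8035
  y_1 = -2.4623 - 0.05*-34.4722 = -0.7387
Step 2: grad_x = 2*6*0.8035 = 9.6418, grad_y = 2*7*-0.7387 = -10.3417
  x_2 = 0.8035 - 0.05*9.6418 = 0.3214
  y_2 = -0.7387 - 0.05*-10.3417 = -0.2216
Step 3: grad_x = 2*6*0.3214 = 3.8567, grad_y = 2*7*-0.2216 = -3.1025
  x_3 = 0.3214 - 0.05*3.8567 = 0.1286
  y_3 = -0.2216 - 0.05*-3.1025 = -0.0665
f(0.1286, -0.0665) = 6*0.1286^2 + 7*(-0.0665)^2 = 0.1301


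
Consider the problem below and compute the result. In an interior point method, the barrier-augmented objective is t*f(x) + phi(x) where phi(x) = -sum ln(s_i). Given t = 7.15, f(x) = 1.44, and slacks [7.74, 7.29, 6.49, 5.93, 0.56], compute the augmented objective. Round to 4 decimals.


Step 1: Compute log-barrier.
ln values: [2.0464, 1.9865, 1.8703, 1.78, -0.5798]
phi = -(2.0464 + 1.9865 + 1.8703 + 1.78 - 0.5798) = -7.1034
Step 2: Compute augmented objective.
t*f(x) = 7.15*1.44 = 10.296
Total = 10.296 - 7.1034 = 3.1926


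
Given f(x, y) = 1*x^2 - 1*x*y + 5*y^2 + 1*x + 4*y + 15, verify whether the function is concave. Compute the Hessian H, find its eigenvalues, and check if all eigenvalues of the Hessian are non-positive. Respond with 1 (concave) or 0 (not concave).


The Hessian of f(x,y) = 1*x^2 - 1*x*y + 5*y^2 + 1*x + 4*y + 15 is:
H = [[2, -1], [-1, 10]]
Trace = 2 + 10 = 12
Determinant = 2*10 - (-1)^2 = 19
Discriminant = (12)^2 - 4*19 = 68.0
Eigenvalues: lambda_1 = 1.8769, lambda_2 = 10.1231
The function is not concave.

0


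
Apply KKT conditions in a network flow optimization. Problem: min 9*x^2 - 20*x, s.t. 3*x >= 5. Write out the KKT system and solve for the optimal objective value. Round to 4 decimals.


Step 1: Try lambda = 0 (constraint inactive).
x_unc = 20/(2*9) = 1.1111
Check: 3*1.1111 = 3.3333 < 5 -- violated!
Step 2: Constraint must be active: 3*x = 5
x* = 5/3 = 1.6667 (rounded; the exact value 5/3 is used below)
lambda = (2*9*(5/3) - 20)/3 = 3.3333
Step 3: Compute optimal value.
f(x*) = 9*(5/3)^2 - 20*(5/3) = -8.3333


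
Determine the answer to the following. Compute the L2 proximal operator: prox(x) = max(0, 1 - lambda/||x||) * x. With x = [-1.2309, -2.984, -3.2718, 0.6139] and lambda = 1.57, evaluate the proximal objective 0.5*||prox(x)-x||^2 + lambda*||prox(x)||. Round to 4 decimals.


Step 1: Compute ||x||.
||x|| = 4.6369
Step 2: Compute scaling factor.
scale = max(0, 1 - 1.57/4.6369) = 0.6614
Step 3: prox(x) = [-0.8141, -1.9737, -2.164, 0.406]
||prox(x)|| = 3.0669
Step 4: Proximal objective.
0.5*||prox-x||^2 = 1.2325
lambda*||prox|| = 4.815
Total = 6.0475


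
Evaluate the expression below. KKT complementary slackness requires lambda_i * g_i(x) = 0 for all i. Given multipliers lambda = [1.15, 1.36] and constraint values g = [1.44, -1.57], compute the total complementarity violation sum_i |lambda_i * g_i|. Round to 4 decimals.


KKT complementary slackness check:
lambda_1 * g_1 = 1.15 * 1.44 = 1.656
lambda_2 * g_2 = 1.36 * -1.57 = -2.1352
Total violation = 1.656 + 2.1352 = 3.7912


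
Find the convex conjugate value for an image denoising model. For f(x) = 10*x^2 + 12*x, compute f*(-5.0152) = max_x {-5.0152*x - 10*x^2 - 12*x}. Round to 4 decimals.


f*(y) = sup_x {y*x - a*x^2 - b*x} = sup_x {(y-b)*x - a*x^2}
FOC: (y - b) - 2a*x = 0 => x* = (y - b)/(2a)
x* = (-5.0152 - 12)/(2*10) = -0.8508
f*(-5.0152) = (y-b)^2/(4a) = (-5.0152 - 12)^2/(4*10)
= 289.517/40 = 7.2379


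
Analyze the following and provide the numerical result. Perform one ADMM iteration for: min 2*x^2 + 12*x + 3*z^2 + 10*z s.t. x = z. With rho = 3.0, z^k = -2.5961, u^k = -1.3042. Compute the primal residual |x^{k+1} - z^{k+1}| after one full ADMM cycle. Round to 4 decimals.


ADMM iteration with rho = 3.0, z^k = -2.5961, u^k = -1.3042
Step 1: x-update.
Minimize 2*x^2 + 12*x + (3.0/2)*(x + 2.5961 - 1.3042)^2
FOC: (2*2 + 3.0)*x = -12 + 3.0*(-2.5961 + 1.3042)
x^{k+1} = -2.268
Step 2: z-update.
Minimize 3*z^2 + 10*z + (3.0/2)*(-2.268 - z - 1.3042)^2
FOC: (2*3 + 3.0)*z = -10 + 3.0*(-2.268 - 1.3042)
z^{k+1} = -2.3018
Step 3: u-update.
u^{k+1} = -1.3042 - 2.268 + 2.3018 = -1.2703
Step 4: Primal residual = |-2.268 + 2.3018| = 0.0339


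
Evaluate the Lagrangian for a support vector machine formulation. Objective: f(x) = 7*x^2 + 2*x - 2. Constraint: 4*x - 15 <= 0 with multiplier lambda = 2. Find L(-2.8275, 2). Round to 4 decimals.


Step 1: Evaluate f(x).
f(-2.8275) = 7*(-2.8275)^2 + 2*(-2.8275) - 2 = 48.3083
Step 2: Evaluate g(x).
g(-2.8275) = 4*-2.8275 - 15 = -26.31
Step 3: Compute Lagrangian.
L = 48.3083 + 2*-26.31 = -4.3117


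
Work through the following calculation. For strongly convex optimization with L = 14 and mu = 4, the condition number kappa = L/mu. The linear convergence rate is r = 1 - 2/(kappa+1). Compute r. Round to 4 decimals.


Step 1: Compute the condition number.
kappa = L/mu = 14/4 = 3.5
Step 2: Compute the convergence rate.
r = 1 - 2/(kappa + 1) = 1 - 2*mu/(L + mu) = (L - mu)/(L + mu) = 10/18 = 0.5556


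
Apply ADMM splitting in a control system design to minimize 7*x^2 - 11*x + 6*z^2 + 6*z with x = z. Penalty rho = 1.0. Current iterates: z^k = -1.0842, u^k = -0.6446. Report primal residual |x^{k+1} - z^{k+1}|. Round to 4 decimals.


ADMM iteration with rho = 1.0, z^k = -1.0842, u^k = -0.6446
Step 1: x-update.
Minimize 7*x^2 - 11*x + (1.0/2)*(x + 1.0842 - 0.6446)^2
FOC: (2*7 + 1.0)*x = 11 + 1.0*(-1.0842 + 0.6446)
x^{k+1} = 0.704
Step 2: z-update.
Minimize 6*z^2 + 6*z + (1.0/2)*(0.704 - z - 0.6446)^2
FOC: (2*6 + 1.0)*z = -6 + 1.0*(0.704 - 0.6446)
z^{k+1} = -0.457
Step 3: u-update.
u^{k+1} = -0.6446 + 0.704 + 0.457 = 0.5164
Step 4: Primal residual = |0.704 + 0.457| = 1.161


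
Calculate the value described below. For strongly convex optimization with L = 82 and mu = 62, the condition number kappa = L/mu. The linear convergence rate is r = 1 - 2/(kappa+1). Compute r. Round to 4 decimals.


Step 1: Compute the condition number.
kappa = L/mu = 82/62 = 1.3226
Step 2: Compute the convergence rate.
r = 1 - 2/(kappa + 1) = 1 - 2*mu/(L + mu) = (L - mu)/(L + mu) = 20/144 = 0.1389


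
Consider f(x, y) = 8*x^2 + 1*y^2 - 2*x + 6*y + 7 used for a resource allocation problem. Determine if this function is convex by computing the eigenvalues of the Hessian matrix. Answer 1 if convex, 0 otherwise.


The Hessian of f(x,y) = 8*x^2 + 1*y^2 - 2*x + 6*y + 7 is:
H = [[16, 0], [0, 2]]
Trace = 16 + 2 = 18
Determinant = 16*2 - (0)^2 = 32
Discriminant = (18)^2 - 4*32 = 196.0
Eigenvalues: lambda_1 = 2.0, lambda_2 = 16.0
The function is convex.

1


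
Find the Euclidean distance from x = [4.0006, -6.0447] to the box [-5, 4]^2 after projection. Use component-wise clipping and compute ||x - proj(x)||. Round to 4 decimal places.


Project each component onto [-5, 4].
clip(4.0006) = 4.0, clip(-6.0447) = -5.0
Projection = [4.0, -5.0]
Squared diffs: [0.0, 1.0914]
Distance = sqrt(1.0914) = 1.0447


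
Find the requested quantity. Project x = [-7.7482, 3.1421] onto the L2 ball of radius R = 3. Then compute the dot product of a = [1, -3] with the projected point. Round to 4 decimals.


Step 1: Compute ||x|| (intermediates to 6 decimals).
||x|| = sqrt((-7.7482)^2 + 3.1421^2) = 8.361064
Step 2: Project.
Since ||x|| > R, scale = R/||x|| = 3/8.361064 = 0.358806, proj(x) = scale * x
proj(x) = [-2.780101, 1.127404]
Step 3: Dot product.
a^T * proj(x) = 1*(-2.780101) - 3*1.127404 = -6.1623


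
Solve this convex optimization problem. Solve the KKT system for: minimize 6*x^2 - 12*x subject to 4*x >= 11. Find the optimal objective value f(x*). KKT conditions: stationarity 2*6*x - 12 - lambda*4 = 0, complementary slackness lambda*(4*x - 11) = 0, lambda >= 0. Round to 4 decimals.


Step 1: Try lambda = 0 (constraint inactive).
x_unc = 12/(2*6) = 1.0
Check: 4*1.0 = 4.0 < 11 -- violated!
Step 2: Constraint must be active: 4*x = 11
x* = 11/4 = 2.75
lambda = (2*6*2.75 - 12)/4 = 5.25
Step 3: Compute optimal value.
f(x*) = 6*2.75^2 - 12*2.75 = 12.375


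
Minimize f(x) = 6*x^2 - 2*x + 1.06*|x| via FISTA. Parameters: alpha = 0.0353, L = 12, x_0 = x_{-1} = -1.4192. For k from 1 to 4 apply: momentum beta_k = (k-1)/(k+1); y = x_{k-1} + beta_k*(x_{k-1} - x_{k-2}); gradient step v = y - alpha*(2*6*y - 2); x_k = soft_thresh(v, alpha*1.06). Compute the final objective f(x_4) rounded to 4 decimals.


FISTA on f(x) = 6*x^2 - 2*x + 1.06*|x|
L = 12, alpha = 0.0353
Iteration 1: beta = 0.0, y = -1.4192 + 0.0*(-1.4192 + 1.4192) = -1.4192
  grad(y) = -19.0304, v = y - alpha*grad = -0.7474
  prox(v) = soft_thresh(-0.7474, 0.0374) = -0.71
Iteration 2: beta = 0.3333, y = -0.71 + 0.3333*(-0.71 + 1.4192) = -0.4736
  grad(y) = -7.6833, v = y - alpha*grad = -0.2024
  prox(v) = soft_thresh(-0.2024, 0.0374) = -0.165
Iteration 3: beta = 0.5, y = -0.165 + 0.5*(-0.165 + 0.71) = 0.1075
  grad(y) = -0.7094, v = y - alpha*grad = 0.1326
  prox(v) = soft_thresh(0.1326, 0.0374) = 0.0952
Iteration 4: beta = 0.6, y = 0.0952 + 0.6*(0.0952 + 0.165) = 0.2513
  grad(y) = 1.0151, v = y - alpha*grad = 0.2154
  prox(v) = soft_thresh(0.2154, 0.0374) = 0.178
f(x_4) = 6*0.178^2 - 2*0.178 + 1.06*|0.178| = 0.0228


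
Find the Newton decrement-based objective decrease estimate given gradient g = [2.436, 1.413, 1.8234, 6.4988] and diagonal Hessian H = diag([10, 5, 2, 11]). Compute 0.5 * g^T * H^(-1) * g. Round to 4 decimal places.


Step 1: H is diagonal, so H^(-1) * g = [0.2436, 0.2826, 0.9117, 0.5908].
Step 2: g^T H^(-1) g = sum_i g_i^2 / H_ii
  = (2.436)^2/10 + (1.413)^2/5 + (1.8234)^2/2 + (6.4988)^2/11
  = 0.5934 + 0.3993 + 1.6624 + 3.8395 = 6.4946
Step 3: Objective decrease = 0.5 * g^T H^(-1) g = 3.2473


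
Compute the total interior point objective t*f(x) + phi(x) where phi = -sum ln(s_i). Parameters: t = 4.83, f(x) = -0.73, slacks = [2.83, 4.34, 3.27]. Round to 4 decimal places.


Step 1: Compute log-barrier.
ln values: [1.0403, 1.4679, 1.1848]
phi = -(1.0403 + 1.4679 + 1.1848) = -3.6929
Step 2: Compute augmented objective.
t*f(x) = 4.83*-0.73 = -3.5259
Total = -3.5259 - 3.6929 = -7.2188


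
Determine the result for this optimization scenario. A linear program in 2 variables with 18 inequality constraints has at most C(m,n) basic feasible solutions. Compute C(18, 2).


Each vertex corresponds to some choice of n active constraints out of m, so the number of vertices is at most C(m, n) = m! / (n!(m-n)!).
m = 18, n = 2
Numerator: 18 * 17
Denominator: 2! = 2
C(18, 2) = 153


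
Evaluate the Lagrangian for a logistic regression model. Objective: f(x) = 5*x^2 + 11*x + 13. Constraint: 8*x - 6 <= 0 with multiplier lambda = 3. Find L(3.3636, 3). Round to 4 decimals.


Step 1: Evaluate f(x).
f(3.3636) = 5*3.3636^2 + 11*3.3636 + 13 = 106.5686
Step 2: Evaluate g(x).
g(3.3636) = 8*3.3636 - 6 = 20.9088
Step 3: Compute Lagrangian.
L = 106.5686 + 3*20.9088 = 169.295


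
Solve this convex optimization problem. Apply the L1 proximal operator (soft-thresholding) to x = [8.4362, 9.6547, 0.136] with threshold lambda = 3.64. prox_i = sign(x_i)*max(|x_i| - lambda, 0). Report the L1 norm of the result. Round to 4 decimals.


Soft-thresholding with lambda = 3.64:
prox(8.4362) = sign(8.4362)*max(|8.4362| - 3.64, 0) = 4.7962
prox(9.6547) = sign(9.6547)*max(|9.6547| - 3.64, 0) = 6.0147
prox(0.136) = sign(0.136)*max(|0.136| - 3.64, 0) = 0.0
prox(x) = [4.7962, 6.0147, 0.0]
||prox(x)||_1 = 4.7962 + 6.0147 + 0.0 = 10.8109


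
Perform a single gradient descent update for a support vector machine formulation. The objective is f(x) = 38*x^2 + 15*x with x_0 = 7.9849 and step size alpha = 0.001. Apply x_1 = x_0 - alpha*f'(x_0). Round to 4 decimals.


We compute the gradient at x_0 and apply the update.
f'(x) = 76*x + 15
f'(7.9849) = 76*7.9849 + 15 = 621.8524
x_1 = 7.9849 - 0.001*621.8524 = 7.363


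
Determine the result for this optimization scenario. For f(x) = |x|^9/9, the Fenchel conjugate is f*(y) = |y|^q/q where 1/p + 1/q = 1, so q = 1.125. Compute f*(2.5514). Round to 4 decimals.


The conjugate exponent q satisfies 1/p + 1/q = 1.
p = 9, so q = 9/(9 - 1) = 1.125
|y|^q = 2.5514^1.125 = 2.8683
f*(2.5514) = 2.8683 / 1.125 = 2.5496


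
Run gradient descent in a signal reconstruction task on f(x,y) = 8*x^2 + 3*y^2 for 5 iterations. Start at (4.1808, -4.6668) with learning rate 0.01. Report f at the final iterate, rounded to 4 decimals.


Gradient descent on f(x,y) = 8*x^2 + 3*y^2.
Starting point: (4.1808, -4.6668), alpha = 0.01
Step 1: grad_x = 2*8*4.1808 = 66.8928, grad_y = 2*3*-4.6668 = -28.0008
  x_1 = 4.1808 - 0.01*66.8928 = 3.5119
  y_1 = -4.6668 - 0.01*-28.0008 = -4.3868
Step 2: grad_x = 2*8*3.5119 = 56.19, grad_y = 2*3*-4.3868 = -26.3208
  x_2 = 3.5119 - 0.01*56.19 = 2.95
  y_2 = -4.3868 - 0.01*-26.3208 = -4.1236
Step 3: grad_x = 2*8*2.95 = 47.1996, grad_y = 2*3*-4.1236 = -24.7415
  x_3 = 2.95 - 0.01*47.1996 = 2.478
  y_3 = -4.1236 - 0.01*-24.7415 = -3.8762
Step 4: grad_x = 2*8*2.478 = 39.6476, grad_y = 2*3*-3.8762 = -23.257
  x_4 = 2.478 - 0.01*39.6476 = 2.0815
  y_4 = -3.8762 - 0.01*-23.257 = -3.6436
Step 5: grad_x = 2*8*2.0815 = 33.304, grad_y = 2*3*-3.6436 = -21.8616
  x_5 = 2.0815 - 0.01*33.304 = 1.7485
  y_5 = -3.6436 - 0.01*-21.8616 = -3.425
f(1.7485, -3.425) = 8*1.7485^2 + 3*(-3.425)^2 = 59.6484


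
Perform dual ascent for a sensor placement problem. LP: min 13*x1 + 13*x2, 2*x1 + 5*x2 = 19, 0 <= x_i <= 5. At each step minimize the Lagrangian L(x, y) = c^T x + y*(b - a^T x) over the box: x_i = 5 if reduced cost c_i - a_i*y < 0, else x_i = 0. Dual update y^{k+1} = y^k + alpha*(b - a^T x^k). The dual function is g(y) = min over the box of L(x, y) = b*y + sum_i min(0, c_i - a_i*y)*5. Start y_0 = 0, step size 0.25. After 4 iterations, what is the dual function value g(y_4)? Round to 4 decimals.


Dual ascent for LP: min 13*x1 + 13*x2, 2*x1 + 5*x2 = 19, 0 <= x_i <= 5
Step 1: y^k = 0.0, reduced costs: (13.0, 13.0)
  x^k = (0.0, 0.0), subgradient = b - a^T x = 19.0
  y^{k+1} = 0.0 + 0.25*19.0 = 4.75
Step 2: y^k = 4.75, reduced costs: (3.5, -10.75)
  x^k = (0.0, 5.0), subgradient = b - a^T x = -6.0
  y^{k+1} = 4.75 + 0.25*-6.0 = 3.25
Step 3: y^k = 3.25, reduced costs: (6.5, -3.25)
  x^k = (0.0, 5.0), subgradient = b - a^T x = -6.0
  y^{k+1} = 3.25 + 0.25*-6.0 = 1.75
Step 4: y^k = 1.75, reduced costs: (9.5, 4.25)
  x^k = (0.0, 0.0), subgradient = b - a^T x = 19.0
  y^{k+1} = 1.75 + 0.25*19.0 = 6.5
Dual objective at y_4 = 6.5: reduced costs (0.0, -19.5), box minimizer x = (0.0, 5.0)
g(y_4) = b*y + (c1 - a1*y)*x1 + (c2 - a2*y)*x2 = 19*6.5 + 0.0*0.0 + (-19.5)*5.0 = 123.5 + 0.0 - 97.5 = 26.0


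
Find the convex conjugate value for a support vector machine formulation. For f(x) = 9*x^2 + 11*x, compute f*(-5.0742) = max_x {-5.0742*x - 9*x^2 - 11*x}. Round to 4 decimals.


f*(y) = sup_x {y*x - a*x^2 - b*x} = sup_x {(y-b)*x - a*x^2}
FOC: (y - b) - 2a*x = 0 => x* = (y - b)/(2a)
x* = (-5.0742 - 11)/(2*9) = -0.893
f*(-5.0742) = (y-b)^2/(4a) = (-5.0742 - 11)^2/(4*9)
= 258.3799/36 = 7.1772


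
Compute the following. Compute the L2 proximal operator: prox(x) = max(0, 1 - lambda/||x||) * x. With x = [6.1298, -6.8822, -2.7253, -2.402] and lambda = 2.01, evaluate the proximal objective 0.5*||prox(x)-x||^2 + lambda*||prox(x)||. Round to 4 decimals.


Step 1: Compute ||x||.
||x|| = 9.9064
Step 2: Compute scaling factor.
scale = max(0, 1 - 2.01/9.9064) = 0.7971
Step 3: prox(x) = [4.8861, -5.4858, -2.1723, -1.9146]
||prox(x)|| = 7.8964
Step 4: Proximal objective.
0.5*||prox-x||^2 = 2.0201
lambda*||prox|| = 15.8718
Total = 17.8917


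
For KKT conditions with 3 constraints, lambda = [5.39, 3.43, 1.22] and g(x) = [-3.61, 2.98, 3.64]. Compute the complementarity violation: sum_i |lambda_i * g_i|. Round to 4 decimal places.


KKT complementary slackness check:
lambda_1 * g_1 = 5.39 * -3.61 = -19.4579
lambda_2 * g_2 = 3.43 * 2.98 = 10.2214
lambda_3 * g_3 = 1.22 * 3.64 = 4.4408
Total violation = 19.4579 + 10.2214 + 4.4408 = 34.1201


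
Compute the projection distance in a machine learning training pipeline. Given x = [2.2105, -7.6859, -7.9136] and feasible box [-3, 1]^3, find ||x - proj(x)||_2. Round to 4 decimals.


Project each component onto [-3, 1].
clip(2.2105) = 1.0, clip(-7.6859) = -3.0, clip(-7.9136) = -3.0
Projection = [1.0, -3.0, -3.0]
Squared diffs: [1.4653, 21.9577, 24.1435]
Distance = sqrt(47.5665) = 6.8968


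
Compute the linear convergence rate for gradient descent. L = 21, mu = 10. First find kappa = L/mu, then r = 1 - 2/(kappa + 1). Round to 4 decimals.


Step 1: Compute the condition number.
kappa = L/mu = 21/10 = 2.1
Step 2: Compute the convergence rate.
r = 1 - 2/(kappa + 1) = 1 - 2*mu/(L + mu) = (L - mu)/(L + mu) = 11/31 = 0.3548


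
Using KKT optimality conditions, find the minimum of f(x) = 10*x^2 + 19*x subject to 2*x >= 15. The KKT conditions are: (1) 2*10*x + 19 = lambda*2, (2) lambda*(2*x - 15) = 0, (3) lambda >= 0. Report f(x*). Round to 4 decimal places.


Step 1: Try lambda = 0 (constraint inactive).
x_unc = -19/(2*10) = -0.95
Check: 2*-0.95 = -1.9 < 15 -- violated!
Step 2: Constraint must be active: 2*x = 15
x* = 15/2 = 7.5
lambda = (2*10*7.5 + 19)/2 = 84.5
Step 3: Compute optimal value.
f(x*) = 10*7.5^2 + 19*7.5 = 705.0


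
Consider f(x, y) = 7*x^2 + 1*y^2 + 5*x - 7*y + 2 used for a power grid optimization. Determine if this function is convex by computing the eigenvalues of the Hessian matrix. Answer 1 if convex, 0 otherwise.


The Hessian of f(x,y) = 7*x^2 + 1*y^2 + 5*x - 7*y + 2 is:
H = [[14, 0], [0, 2]]
Trace = 14 + 2 = 16
Determinant = 14*2 - (0)^2 = 28
Discriminant = (16)^2 - 4*28 = 144.0
Eigenvalues: lambda_1 = 2.0, lambda_2 = 14.0
The function is convex.

1


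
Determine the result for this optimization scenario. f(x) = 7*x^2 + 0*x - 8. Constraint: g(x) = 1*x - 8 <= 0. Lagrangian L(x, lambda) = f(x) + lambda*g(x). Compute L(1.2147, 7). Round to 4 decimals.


Step 1: Evaluate f(x).
f(1.2147) = 7*1.2147^2 + 0*1.2147 - 8 = 2.3285
Step 2: Evaluate g(x).
g(1.2147) = 1*1.2147 - 8 = -6.7853
Step 3: Compute Lagrangian.
L = 2.3285 + 7*-6.7853 = -45.1686


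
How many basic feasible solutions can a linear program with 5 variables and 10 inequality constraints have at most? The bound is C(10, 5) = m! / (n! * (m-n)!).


Each vertex corresponds to some choice of n active constraints out of m, so the number of vertices is at most C(m, n) = m! / (n!(m-n)!).
m = 10, n = 5
Numerator: 10 * 9 * 8 * 7 * 6
Denominator: 5! = 120
C(10, 5) = 252


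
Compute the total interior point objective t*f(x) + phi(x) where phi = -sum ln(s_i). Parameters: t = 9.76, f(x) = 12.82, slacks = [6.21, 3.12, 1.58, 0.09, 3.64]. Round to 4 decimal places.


Step 1: Compute log-barrier.
ln values: [1.8262, 1.1378, 0.4574, -2.4079, 1.292]
phi = -(1.8262 + 1.1378 + 0.4574 - 2.4079 + 1.292) = -2.3055
Step 2: Compute augmented objective.
t*f(x) = 9.76*12.82 = 125.1232
Total = 125.1232 - 2.3055 = 122.8177


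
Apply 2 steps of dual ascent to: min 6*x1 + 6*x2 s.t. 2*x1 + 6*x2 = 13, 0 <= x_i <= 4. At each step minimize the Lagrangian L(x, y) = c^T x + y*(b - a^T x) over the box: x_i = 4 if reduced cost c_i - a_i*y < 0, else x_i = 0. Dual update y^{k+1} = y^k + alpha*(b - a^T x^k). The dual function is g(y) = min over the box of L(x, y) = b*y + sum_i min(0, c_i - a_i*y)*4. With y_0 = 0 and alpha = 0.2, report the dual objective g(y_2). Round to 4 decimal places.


Dual ascent for LP: min 6*x1 + 6*x2, 2*x1 + 6*x2 = 13, 0 <= x_i <= 4
Step 1: y^k = 0.0, reduced costs: (6.0, 6.0)
  x^k = (0.0, 0.0), subgradient = b - a^T x = 13.0
  y^{k+1} = 0.0 + 0.2*13.0 = 2.6
Step 2: y^k = 2.6, reduced costs: (0.8, -9.6)
  x^k = (0.0, 4.0), subgradient = b - a^T x = -11.0
  y^{k+1} = 2.6 + 0.2*-11.0 = 0.4
Dual objective at y_2 = 0.4: reduced costs (5.2, 3.6), box minimizer x = (0.0, 0.0)
g(y_2) = b*y + (c1 - a1*y)*x1 + (c2 - a2*y)*x2 = 13*0.4 + 5.2*0.0 + 3.6*0.0 = 5.2 + 0.0 + 0.0 = 5.2


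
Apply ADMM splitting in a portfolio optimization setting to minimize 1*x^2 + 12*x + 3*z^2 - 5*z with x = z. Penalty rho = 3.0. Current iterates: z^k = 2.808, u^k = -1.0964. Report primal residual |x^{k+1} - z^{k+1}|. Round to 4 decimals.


ADMM iteration with rho = 3.0, z^k = 2.808, u^k = -1.0964
Step 1: x-update.
Minimize 1*x^2 + 12*x + (3.0/2)*(x - 2.808 - 1.0964)^2
FOC: (2*1 + 3.0)*x = -12 + 3.0*(2.808 + 1.0964)
x^{k+1} = -0.0574
Step 2: z-update.
Minimize 3*z^2 - 5*z + (3.0/2)*(-0.0574 - z - 1.0964)^2
FOC: (2*3 + 3.0)*z = 5 + 3.0*(-0.0574 - 1.0964)
z^{k+1} = 0.171
Step 3: u-update.
u^{k+1} = -1.0964 - 0.0574 - 0.171 = -1.3247
Step 4: Primal residual = |-0.0574 - 0.171| = 0.2283


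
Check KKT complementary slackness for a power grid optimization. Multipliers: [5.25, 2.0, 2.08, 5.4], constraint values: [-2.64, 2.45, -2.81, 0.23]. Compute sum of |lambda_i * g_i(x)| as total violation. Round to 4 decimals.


KKT complementary slackness check:
lambda_1 * g_1 = 5.25 * -2.64 = -13.86
lambda_2 * g_2 = 2.0 * 2.45 = 4.9
lambda_3 * g_3 = 2.08 * -2.81 = -5.8448
lambda_4 * g_4 = 5.4 * 0.23 = 1.242
Total violation = 13.86 + 4.9 + 5.8448 + 1.242 = 25.8468


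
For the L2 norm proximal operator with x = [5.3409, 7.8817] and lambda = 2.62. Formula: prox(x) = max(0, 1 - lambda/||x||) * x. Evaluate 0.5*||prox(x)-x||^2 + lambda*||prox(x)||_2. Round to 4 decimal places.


Step 1: Compute ||x||.
||x|| = 9.5208
Step 2: Compute scaling factor.
scale = max(0, 1 - 2.62/9.5208) = 0.7248
Step 3: prox(x) = [3.8712, 5.7128]
||prox(x)|| = 6.9008
Step 4: Proximal objective.
0.5*||prox-x||^2 = 3.4322
lambda*||prox|| = 18.0801
Total = 21.5124
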